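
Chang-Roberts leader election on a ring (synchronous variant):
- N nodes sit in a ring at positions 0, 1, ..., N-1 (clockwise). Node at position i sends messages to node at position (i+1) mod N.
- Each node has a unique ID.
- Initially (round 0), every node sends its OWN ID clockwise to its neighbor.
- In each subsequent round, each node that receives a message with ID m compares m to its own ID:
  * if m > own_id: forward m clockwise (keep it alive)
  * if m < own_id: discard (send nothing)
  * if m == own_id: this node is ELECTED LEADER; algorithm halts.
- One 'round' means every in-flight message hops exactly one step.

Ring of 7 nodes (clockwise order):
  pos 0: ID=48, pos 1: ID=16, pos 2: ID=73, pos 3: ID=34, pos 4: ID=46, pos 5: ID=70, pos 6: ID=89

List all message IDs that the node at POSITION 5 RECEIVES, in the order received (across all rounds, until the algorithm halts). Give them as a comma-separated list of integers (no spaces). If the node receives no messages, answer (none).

Round 1: pos1(id16) recv 48: fwd; pos2(id73) recv 16: drop; pos3(id34) recv 73: fwd; pos4(id46) recv 34: drop; pos5(id70) recv 46: drop; pos6(id89) recv 70: drop; pos0(id48) recv 89: fwd
Round 2: pos2(id73) recv 48: drop; pos4(id46) recv 73: fwd; pos1(id16) recv 89: fwd
Round 3: pos5(id70) recv 73: fwd; pos2(id73) recv 89: fwd
Round 4: pos6(id89) recv 73: drop; pos3(id34) recv 89: fwd
Round 5: pos4(id46) recv 89: fwd
Round 6: pos5(id70) recv 89: fwd
Round 7: pos6(id89) recv 89: ELECTED

Answer: 46,73,89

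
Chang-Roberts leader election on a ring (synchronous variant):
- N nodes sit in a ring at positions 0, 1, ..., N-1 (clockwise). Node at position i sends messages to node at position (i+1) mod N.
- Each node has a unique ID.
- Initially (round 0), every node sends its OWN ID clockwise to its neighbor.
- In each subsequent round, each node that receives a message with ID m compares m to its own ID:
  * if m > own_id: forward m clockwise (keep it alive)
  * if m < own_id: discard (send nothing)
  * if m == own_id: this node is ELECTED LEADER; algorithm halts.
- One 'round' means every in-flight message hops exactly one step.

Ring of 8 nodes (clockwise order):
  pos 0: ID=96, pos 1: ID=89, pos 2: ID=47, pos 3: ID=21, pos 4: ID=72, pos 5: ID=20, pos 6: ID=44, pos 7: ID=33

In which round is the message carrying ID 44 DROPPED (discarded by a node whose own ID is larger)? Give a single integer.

Round 1: pos1(id89) recv 96: fwd; pos2(id47) recv 89: fwd; pos3(id21) recv 47: fwd; pos4(id72) recv 21: drop; pos5(id20) recv 72: fwd; pos6(id44) recv 20: drop; pos7(id33) recv 44: fwd; pos0(id96) recv 33: drop
Round 2: pos2(id47) recv 96: fwd; pos3(id21) recv 89: fwd; pos4(id72) recv 47: drop; pos6(id44) recv 72: fwd; pos0(id96) recv 44: drop
Round 3: pos3(id21) recv 96: fwd; pos4(id72) recv 89: fwd; pos7(id33) recv 72: fwd
Round 4: pos4(id72) recv 96: fwd; pos5(id20) recv 89: fwd; pos0(id96) recv 72: drop
Round 5: pos5(id20) recv 96: fwd; pos6(id44) recv 89: fwd
Round 6: pos6(id44) recv 96: fwd; pos7(id33) recv 89: fwd
Round 7: pos7(id33) recv 96: fwd; pos0(id96) recv 89: drop
Round 8: pos0(id96) recv 96: ELECTED
Message ID 44 originates at pos 6; dropped at pos 0 in round 2

Answer: 2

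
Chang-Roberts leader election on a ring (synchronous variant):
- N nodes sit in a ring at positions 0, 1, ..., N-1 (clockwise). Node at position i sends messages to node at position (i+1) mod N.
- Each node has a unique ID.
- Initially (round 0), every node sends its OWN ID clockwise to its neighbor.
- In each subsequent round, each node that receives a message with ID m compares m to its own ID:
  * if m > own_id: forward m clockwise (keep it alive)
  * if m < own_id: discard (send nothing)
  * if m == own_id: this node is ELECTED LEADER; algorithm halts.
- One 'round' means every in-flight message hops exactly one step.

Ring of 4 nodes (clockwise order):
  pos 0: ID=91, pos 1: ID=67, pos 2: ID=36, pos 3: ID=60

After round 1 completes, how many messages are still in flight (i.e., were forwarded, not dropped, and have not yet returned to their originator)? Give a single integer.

Round 1: pos1(id67) recv 91: fwd; pos2(id36) recv 67: fwd; pos3(id60) recv 36: drop; pos0(id91) recv 60: drop
After round 1: 2 messages still in flight

Answer: 2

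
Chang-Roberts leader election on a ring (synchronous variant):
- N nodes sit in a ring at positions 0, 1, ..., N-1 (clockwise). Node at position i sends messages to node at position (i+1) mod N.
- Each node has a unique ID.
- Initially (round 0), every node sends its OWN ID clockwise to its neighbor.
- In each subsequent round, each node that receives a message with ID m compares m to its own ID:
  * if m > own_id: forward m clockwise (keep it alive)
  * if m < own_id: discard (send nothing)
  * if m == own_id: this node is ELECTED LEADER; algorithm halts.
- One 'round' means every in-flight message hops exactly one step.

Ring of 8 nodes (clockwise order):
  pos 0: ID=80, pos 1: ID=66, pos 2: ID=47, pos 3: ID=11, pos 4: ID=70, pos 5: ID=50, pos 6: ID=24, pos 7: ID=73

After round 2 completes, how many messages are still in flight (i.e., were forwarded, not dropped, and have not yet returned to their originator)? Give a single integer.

Round 1: pos1(id66) recv 80: fwd; pos2(id47) recv 66: fwd; pos3(id11) recv 47: fwd; pos4(id70) recv 11: drop; pos5(id50) recv 70: fwd; pos6(id24) recv 50: fwd; pos7(id73) recv 24: drop; pos0(id80) recv 73: drop
Round 2: pos2(id47) recv 80: fwd; pos3(id11) recv 66: fwd; pos4(id70) recv 47: drop; pos6(id24) recv 70: fwd; pos7(id73) recv 50: drop
After round 2: 3 messages still in flight

Answer: 3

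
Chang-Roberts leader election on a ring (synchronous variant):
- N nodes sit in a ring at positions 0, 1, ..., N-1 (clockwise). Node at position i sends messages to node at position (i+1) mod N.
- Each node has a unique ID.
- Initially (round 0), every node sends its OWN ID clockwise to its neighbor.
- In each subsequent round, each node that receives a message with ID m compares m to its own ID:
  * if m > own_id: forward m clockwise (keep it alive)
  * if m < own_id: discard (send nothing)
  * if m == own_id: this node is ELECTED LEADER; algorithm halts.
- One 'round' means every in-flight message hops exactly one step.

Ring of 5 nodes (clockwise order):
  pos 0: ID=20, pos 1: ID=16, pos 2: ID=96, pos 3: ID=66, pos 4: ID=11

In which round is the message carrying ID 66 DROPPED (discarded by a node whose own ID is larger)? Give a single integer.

Round 1: pos1(id16) recv 20: fwd; pos2(id96) recv 16: drop; pos3(id66) recv 96: fwd; pos4(id11) recv 66: fwd; pos0(id20) recv 11: drop
Round 2: pos2(id96) recv 20: drop; pos4(id11) recv 96: fwd; pos0(id20) recv 66: fwd
Round 3: pos0(id20) recv 96: fwd; pos1(id16) recv 66: fwd
Round 4: pos1(id16) recv 96: fwd; pos2(id96) recv 66: drop
Round 5: pos2(id96) recv 96: ELECTED
Message ID 66 originates at pos 3; dropped at pos 2 in round 4

Answer: 4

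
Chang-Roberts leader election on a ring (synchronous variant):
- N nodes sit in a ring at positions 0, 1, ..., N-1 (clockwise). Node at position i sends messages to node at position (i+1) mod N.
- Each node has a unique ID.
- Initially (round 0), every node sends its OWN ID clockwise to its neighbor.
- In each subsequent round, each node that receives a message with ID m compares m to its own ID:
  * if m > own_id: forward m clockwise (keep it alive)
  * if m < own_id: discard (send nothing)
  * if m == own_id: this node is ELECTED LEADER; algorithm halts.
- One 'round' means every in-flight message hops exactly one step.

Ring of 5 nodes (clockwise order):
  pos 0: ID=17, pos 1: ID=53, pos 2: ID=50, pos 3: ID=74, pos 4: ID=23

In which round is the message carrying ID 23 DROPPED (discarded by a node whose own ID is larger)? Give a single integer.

Round 1: pos1(id53) recv 17: drop; pos2(id50) recv 53: fwd; pos3(id74) recv 50: drop; pos4(id23) recv 74: fwd; pos0(id17) recv 23: fwd
Round 2: pos3(id74) recv 53: drop; pos0(id17) recv 74: fwd; pos1(id53) recv 23: drop
Round 3: pos1(id53) recv 74: fwd
Round 4: pos2(id50) recv 74: fwd
Round 5: pos3(id74) recv 74: ELECTED
Message ID 23 originates at pos 4; dropped at pos 1 in round 2

Answer: 2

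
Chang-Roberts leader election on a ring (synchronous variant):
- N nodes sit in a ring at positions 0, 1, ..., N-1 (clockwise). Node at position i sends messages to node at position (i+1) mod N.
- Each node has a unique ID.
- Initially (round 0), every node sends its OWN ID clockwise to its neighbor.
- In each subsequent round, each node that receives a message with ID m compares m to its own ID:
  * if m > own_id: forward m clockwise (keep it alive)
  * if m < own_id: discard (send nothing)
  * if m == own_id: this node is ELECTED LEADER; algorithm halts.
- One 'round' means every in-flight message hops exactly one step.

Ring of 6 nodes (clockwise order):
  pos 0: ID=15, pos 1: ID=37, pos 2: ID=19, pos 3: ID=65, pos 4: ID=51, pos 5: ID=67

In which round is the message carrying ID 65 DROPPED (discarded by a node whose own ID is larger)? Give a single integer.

Answer: 2

Derivation:
Round 1: pos1(id37) recv 15: drop; pos2(id19) recv 37: fwd; pos3(id65) recv 19: drop; pos4(id51) recv 65: fwd; pos5(id67) recv 51: drop; pos0(id15) recv 67: fwd
Round 2: pos3(id65) recv 37: drop; pos5(id67) recv 65: drop; pos1(id37) recv 67: fwd
Round 3: pos2(id19) recv 67: fwd
Round 4: pos3(id65) recv 67: fwd
Round 5: pos4(id51) recv 67: fwd
Round 6: pos5(id67) recv 67: ELECTED
Message ID 65 originates at pos 3; dropped at pos 5 in round 2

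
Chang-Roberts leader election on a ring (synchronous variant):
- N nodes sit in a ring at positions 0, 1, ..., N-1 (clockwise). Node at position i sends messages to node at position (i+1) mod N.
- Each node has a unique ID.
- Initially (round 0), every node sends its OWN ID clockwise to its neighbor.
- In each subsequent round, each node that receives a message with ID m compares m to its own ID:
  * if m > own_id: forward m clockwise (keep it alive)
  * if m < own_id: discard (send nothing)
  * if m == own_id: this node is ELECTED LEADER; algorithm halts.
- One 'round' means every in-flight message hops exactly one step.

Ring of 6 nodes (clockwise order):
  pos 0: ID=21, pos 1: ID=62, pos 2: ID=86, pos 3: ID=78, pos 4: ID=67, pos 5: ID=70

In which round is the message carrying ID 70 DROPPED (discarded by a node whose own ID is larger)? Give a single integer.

Round 1: pos1(id62) recv 21: drop; pos2(id86) recv 62: drop; pos3(id78) recv 86: fwd; pos4(id67) recv 78: fwd; pos5(id70) recv 67: drop; pos0(id21) recv 70: fwd
Round 2: pos4(id67) recv 86: fwd; pos5(id70) recv 78: fwd; pos1(id62) recv 70: fwd
Round 3: pos5(id70) recv 86: fwd; pos0(id21) recv 78: fwd; pos2(id86) recv 70: drop
Round 4: pos0(id21) recv 86: fwd; pos1(id62) recv 78: fwd
Round 5: pos1(id62) recv 86: fwd; pos2(id86) recv 78: drop
Round 6: pos2(id86) recv 86: ELECTED
Message ID 70 originates at pos 5; dropped at pos 2 in round 3

Answer: 3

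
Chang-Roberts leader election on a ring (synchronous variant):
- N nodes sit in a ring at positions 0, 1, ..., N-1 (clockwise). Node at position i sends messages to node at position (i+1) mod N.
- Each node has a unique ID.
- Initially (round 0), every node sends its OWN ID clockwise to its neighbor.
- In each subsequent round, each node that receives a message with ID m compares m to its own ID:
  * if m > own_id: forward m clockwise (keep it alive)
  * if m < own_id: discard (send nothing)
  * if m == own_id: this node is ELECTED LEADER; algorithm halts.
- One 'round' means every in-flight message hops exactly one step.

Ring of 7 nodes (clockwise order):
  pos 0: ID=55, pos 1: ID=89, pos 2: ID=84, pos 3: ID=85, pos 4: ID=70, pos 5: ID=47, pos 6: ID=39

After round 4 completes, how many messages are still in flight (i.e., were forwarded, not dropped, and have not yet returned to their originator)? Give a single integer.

Round 1: pos1(id89) recv 55: drop; pos2(id84) recv 89: fwd; pos3(id85) recv 84: drop; pos4(id70) recv 85: fwd; pos5(id47) recv 70: fwd; pos6(id39) recv 47: fwd; pos0(id55) recv 39: drop
Round 2: pos3(id85) recv 89: fwd; pos5(id47) recv 85: fwd; pos6(id39) recv 70: fwd; pos0(id55) recv 47: drop
Round 3: pos4(id70) recv 89: fwd; pos6(id39) recv 85: fwd; pos0(id55) recv 70: fwd
Round 4: pos5(id47) recv 89: fwd; pos0(id55) recv 85: fwd; pos1(id89) recv 70: drop
After round 4: 2 messages still in flight

Answer: 2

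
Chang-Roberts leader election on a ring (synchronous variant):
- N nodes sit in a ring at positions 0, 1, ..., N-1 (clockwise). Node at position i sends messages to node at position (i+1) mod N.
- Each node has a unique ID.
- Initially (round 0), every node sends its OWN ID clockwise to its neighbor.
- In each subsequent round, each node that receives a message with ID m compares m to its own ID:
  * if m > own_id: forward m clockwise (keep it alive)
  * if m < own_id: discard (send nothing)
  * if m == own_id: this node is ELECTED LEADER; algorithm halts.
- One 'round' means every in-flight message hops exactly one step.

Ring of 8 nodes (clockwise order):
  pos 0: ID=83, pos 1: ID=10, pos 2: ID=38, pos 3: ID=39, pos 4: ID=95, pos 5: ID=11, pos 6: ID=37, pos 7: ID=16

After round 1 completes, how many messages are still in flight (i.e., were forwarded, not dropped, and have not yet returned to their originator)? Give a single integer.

Round 1: pos1(id10) recv 83: fwd; pos2(id38) recv 10: drop; pos3(id39) recv 38: drop; pos4(id95) recv 39: drop; pos5(id11) recv 95: fwd; pos6(id37) recv 11: drop; pos7(id16) recv 37: fwd; pos0(id83) recv 16: drop
After round 1: 3 messages still in flight

Answer: 3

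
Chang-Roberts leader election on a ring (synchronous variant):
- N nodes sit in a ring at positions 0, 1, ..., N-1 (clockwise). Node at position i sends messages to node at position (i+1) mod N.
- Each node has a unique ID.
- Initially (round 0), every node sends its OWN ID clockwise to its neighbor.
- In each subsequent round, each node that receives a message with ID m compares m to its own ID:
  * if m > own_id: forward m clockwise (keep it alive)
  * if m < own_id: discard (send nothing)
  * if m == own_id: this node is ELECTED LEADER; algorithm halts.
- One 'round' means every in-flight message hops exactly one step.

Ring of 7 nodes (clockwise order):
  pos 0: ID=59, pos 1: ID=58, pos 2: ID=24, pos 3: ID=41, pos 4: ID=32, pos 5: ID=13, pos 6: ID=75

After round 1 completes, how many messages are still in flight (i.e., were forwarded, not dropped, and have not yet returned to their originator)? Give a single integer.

Round 1: pos1(id58) recv 59: fwd; pos2(id24) recv 58: fwd; pos3(id41) recv 24: drop; pos4(id32) recv 41: fwd; pos5(id13) recv 32: fwd; pos6(id75) recv 13: drop; pos0(id59) recv 75: fwd
After round 1: 5 messages still in flight

Answer: 5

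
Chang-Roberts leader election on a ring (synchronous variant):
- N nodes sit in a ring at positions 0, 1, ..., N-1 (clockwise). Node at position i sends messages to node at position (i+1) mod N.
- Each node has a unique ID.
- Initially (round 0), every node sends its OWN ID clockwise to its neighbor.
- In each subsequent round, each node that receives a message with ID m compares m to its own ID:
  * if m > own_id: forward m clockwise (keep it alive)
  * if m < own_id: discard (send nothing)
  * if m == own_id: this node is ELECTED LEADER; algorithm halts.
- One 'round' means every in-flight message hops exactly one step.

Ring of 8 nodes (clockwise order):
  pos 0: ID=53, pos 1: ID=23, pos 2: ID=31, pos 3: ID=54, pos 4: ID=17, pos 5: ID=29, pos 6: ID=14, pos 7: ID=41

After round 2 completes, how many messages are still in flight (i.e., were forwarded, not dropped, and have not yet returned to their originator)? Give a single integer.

Answer: 2

Derivation:
Round 1: pos1(id23) recv 53: fwd; pos2(id31) recv 23: drop; pos3(id54) recv 31: drop; pos4(id17) recv 54: fwd; pos5(id29) recv 17: drop; pos6(id14) recv 29: fwd; pos7(id41) recv 14: drop; pos0(id53) recv 41: drop
Round 2: pos2(id31) recv 53: fwd; pos5(id29) recv 54: fwd; pos7(id41) recv 29: drop
After round 2: 2 messages still in flight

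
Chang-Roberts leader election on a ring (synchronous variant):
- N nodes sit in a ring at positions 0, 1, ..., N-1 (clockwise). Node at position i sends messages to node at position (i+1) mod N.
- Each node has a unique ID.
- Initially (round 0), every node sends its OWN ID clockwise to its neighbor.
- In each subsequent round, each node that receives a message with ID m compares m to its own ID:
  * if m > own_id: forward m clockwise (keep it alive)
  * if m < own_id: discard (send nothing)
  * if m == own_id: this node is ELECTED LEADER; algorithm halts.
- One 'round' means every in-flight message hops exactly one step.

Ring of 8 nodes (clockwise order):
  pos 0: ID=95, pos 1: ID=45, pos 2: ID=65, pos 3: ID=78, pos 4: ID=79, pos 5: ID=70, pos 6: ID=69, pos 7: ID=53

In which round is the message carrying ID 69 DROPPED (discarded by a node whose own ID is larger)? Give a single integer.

Round 1: pos1(id45) recv 95: fwd; pos2(id65) recv 45: drop; pos3(id78) recv 65: drop; pos4(id79) recv 78: drop; pos5(id70) recv 79: fwd; pos6(id69) recv 70: fwd; pos7(id53) recv 69: fwd; pos0(id95) recv 53: drop
Round 2: pos2(id65) recv 95: fwd; pos6(id69) recv 79: fwd; pos7(id53) recv 70: fwd; pos0(id95) recv 69: drop
Round 3: pos3(id78) recv 95: fwd; pos7(id53) recv 79: fwd; pos0(id95) recv 70: drop
Round 4: pos4(id79) recv 95: fwd; pos0(id95) recv 79: drop
Round 5: pos5(id70) recv 95: fwd
Round 6: pos6(id69) recv 95: fwd
Round 7: pos7(id53) recv 95: fwd
Round 8: pos0(id95) recv 95: ELECTED
Message ID 69 originates at pos 6; dropped at pos 0 in round 2

Answer: 2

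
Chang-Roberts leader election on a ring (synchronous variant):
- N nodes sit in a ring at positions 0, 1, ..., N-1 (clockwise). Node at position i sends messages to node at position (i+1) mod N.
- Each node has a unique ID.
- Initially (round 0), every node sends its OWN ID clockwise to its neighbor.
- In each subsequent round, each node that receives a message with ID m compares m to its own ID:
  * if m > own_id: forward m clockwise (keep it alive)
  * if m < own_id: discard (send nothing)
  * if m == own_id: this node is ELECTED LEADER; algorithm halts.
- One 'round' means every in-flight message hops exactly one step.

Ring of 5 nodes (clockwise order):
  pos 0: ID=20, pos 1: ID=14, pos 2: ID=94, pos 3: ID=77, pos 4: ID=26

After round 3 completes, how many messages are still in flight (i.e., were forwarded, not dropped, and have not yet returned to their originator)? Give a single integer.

Round 1: pos1(id14) recv 20: fwd; pos2(id94) recv 14: drop; pos3(id77) recv 94: fwd; pos4(id26) recv 77: fwd; pos0(id20) recv 26: fwd
Round 2: pos2(id94) recv 20: drop; pos4(id26) recv 94: fwd; pos0(id20) recv 77: fwd; pos1(id14) recv 26: fwd
Round 3: pos0(id20) recv 94: fwd; pos1(id14) recv 77: fwd; pos2(id94) recv 26: drop
After round 3: 2 messages still in flight

Answer: 2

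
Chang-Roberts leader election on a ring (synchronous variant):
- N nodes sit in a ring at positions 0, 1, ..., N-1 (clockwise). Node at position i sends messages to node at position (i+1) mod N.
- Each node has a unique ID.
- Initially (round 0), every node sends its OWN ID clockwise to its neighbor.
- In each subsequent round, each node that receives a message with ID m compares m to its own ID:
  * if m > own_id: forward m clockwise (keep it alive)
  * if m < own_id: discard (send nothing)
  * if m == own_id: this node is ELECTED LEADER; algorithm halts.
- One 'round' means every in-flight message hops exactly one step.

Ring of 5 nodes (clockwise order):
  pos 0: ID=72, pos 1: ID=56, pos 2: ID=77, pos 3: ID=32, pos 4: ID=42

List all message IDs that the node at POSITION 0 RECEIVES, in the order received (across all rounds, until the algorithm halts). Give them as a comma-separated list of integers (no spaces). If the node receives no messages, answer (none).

Round 1: pos1(id56) recv 72: fwd; pos2(id77) recv 56: drop; pos3(id32) recv 77: fwd; pos4(id42) recv 32: drop; pos0(id72) recv 42: drop
Round 2: pos2(id77) recv 72: drop; pos4(id42) recv 77: fwd
Round 3: pos0(id72) recv 77: fwd
Round 4: pos1(id56) recv 77: fwd
Round 5: pos2(id77) recv 77: ELECTED

Answer: 42,77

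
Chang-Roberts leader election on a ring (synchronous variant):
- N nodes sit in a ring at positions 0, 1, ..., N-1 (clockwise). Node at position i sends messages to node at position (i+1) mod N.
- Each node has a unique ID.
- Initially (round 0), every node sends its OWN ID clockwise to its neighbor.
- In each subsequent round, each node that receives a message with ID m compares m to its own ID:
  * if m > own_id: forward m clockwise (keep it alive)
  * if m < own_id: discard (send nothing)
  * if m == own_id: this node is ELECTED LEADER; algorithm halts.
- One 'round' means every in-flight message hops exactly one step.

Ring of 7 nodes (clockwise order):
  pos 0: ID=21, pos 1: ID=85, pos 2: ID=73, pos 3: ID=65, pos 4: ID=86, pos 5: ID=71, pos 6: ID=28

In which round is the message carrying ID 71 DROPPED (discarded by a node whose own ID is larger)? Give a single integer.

Round 1: pos1(id85) recv 21: drop; pos2(id73) recv 85: fwd; pos3(id65) recv 73: fwd; pos4(id86) recv 65: drop; pos5(id71) recv 86: fwd; pos6(id28) recv 71: fwd; pos0(id21) recv 28: fwd
Round 2: pos3(id65) recv 85: fwd; pos4(id86) recv 73: drop; pos6(id28) recv 86: fwd; pos0(id21) recv 71: fwd; pos1(id85) recv 28: drop
Round 3: pos4(id86) recv 85: drop; pos0(id21) recv 86: fwd; pos1(id85) recv 71: drop
Round 4: pos1(id85) recv 86: fwd
Round 5: pos2(id73) recv 86: fwd
Round 6: pos3(id65) recv 86: fwd
Round 7: pos4(id86) recv 86: ELECTED
Message ID 71 originates at pos 5; dropped at pos 1 in round 3

Answer: 3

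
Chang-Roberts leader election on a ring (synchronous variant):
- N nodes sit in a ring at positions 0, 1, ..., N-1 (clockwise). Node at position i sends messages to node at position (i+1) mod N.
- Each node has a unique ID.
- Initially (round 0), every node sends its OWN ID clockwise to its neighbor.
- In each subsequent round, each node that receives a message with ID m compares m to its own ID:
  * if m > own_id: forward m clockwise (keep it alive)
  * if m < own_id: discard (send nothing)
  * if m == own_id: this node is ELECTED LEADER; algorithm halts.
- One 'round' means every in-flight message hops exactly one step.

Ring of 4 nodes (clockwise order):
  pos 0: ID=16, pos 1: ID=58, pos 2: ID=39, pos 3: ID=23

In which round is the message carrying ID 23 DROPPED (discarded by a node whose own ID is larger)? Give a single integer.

Round 1: pos1(id58) recv 16: drop; pos2(id39) recv 58: fwd; pos3(id23) recv 39: fwd; pos0(id16) recv 23: fwd
Round 2: pos3(id23) recv 58: fwd; pos0(id16) recv 39: fwd; pos1(id58) recv 23: drop
Round 3: pos0(id16) recv 58: fwd; pos1(id58) recv 39: drop
Round 4: pos1(id58) recv 58: ELECTED
Message ID 23 originates at pos 3; dropped at pos 1 in round 2

Answer: 2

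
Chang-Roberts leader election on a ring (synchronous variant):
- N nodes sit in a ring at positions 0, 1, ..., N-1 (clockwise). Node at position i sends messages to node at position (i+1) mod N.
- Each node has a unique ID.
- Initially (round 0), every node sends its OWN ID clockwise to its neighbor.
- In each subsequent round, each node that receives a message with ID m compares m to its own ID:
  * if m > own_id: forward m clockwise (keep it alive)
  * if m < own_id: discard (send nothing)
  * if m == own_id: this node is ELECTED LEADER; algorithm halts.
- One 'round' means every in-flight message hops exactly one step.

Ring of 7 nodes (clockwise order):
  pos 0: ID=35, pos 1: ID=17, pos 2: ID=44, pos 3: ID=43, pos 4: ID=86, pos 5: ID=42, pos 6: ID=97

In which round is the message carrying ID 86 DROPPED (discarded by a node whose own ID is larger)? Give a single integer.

Answer: 2

Derivation:
Round 1: pos1(id17) recv 35: fwd; pos2(id44) recv 17: drop; pos3(id43) recv 44: fwd; pos4(id86) recv 43: drop; pos5(id42) recv 86: fwd; pos6(id97) recv 42: drop; pos0(id35) recv 97: fwd
Round 2: pos2(id44) recv 35: drop; pos4(id86) recv 44: drop; pos6(id97) recv 86: drop; pos1(id17) recv 97: fwd
Round 3: pos2(id44) recv 97: fwd
Round 4: pos3(id43) recv 97: fwd
Round 5: pos4(id86) recv 97: fwd
Round 6: pos5(id42) recv 97: fwd
Round 7: pos6(id97) recv 97: ELECTED
Message ID 86 originates at pos 4; dropped at pos 6 in round 2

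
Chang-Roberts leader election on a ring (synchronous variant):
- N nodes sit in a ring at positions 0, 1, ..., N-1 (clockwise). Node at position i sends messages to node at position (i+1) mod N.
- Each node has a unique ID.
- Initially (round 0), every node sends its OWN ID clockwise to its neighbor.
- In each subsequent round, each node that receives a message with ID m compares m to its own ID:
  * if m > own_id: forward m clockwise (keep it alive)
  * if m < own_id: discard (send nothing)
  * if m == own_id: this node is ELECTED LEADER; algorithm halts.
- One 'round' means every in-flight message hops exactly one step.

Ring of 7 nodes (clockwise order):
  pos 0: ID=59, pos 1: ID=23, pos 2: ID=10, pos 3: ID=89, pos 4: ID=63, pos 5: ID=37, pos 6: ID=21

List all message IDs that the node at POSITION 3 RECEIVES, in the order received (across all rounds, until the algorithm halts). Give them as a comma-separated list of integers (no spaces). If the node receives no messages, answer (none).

Round 1: pos1(id23) recv 59: fwd; pos2(id10) recv 23: fwd; pos3(id89) recv 10: drop; pos4(id63) recv 89: fwd; pos5(id37) recv 63: fwd; pos6(id21) recv 37: fwd; pos0(id59) recv 21: drop
Round 2: pos2(id10) recv 59: fwd; pos3(id89) recv 23: drop; pos5(id37) recv 89: fwd; pos6(id21) recv 63: fwd; pos0(id59) recv 37: drop
Round 3: pos3(id89) recv 59: drop; pos6(id21) recv 89: fwd; pos0(id59) recv 63: fwd
Round 4: pos0(id59) recv 89: fwd; pos1(id23) recv 63: fwd
Round 5: pos1(id23) recv 89: fwd; pos2(id10) recv 63: fwd
Round 6: pos2(id10) recv 89: fwd; pos3(id89) recv 63: drop
Round 7: pos3(id89) recv 89: ELECTED

Answer: 10,23,59,63,89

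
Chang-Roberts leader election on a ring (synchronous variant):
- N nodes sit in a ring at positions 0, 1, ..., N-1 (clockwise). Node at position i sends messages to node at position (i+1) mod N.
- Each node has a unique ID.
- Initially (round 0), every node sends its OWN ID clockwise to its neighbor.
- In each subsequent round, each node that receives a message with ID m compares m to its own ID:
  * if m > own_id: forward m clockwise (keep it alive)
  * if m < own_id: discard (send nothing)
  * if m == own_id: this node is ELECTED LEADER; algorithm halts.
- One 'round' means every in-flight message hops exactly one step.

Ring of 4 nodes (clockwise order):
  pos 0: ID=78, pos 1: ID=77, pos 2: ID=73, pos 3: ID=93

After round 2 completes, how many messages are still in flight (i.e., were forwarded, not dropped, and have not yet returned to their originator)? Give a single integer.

Round 1: pos1(id77) recv 78: fwd; pos2(id73) recv 77: fwd; pos3(id93) recv 73: drop; pos0(id78) recv 93: fwd
Round 2: pos2(id73) recv 78: fwd; pos3(id93) recv 77: drop; pos1(id77) recv 93: fwd
After round 2: 2 messages still in flight

Answer: 2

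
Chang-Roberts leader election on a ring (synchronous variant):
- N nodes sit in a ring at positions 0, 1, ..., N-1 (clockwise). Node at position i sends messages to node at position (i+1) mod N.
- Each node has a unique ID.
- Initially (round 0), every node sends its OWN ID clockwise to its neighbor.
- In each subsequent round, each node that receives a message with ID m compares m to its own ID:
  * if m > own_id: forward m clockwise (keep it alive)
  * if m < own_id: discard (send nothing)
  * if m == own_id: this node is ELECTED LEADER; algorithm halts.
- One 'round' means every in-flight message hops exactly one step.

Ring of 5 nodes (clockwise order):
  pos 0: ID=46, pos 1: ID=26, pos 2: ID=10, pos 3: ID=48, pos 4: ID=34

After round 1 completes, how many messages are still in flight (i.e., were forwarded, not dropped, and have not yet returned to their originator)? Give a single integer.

Round 1: pos1(id26) recv 46: fwd; pos2(id10) recv 26: fwd; pos3(id48) recv 10: drop; pos4(id34) recv 48: fwd; pos0(id46) recv 34: drop
After round 1: 3 messages still in flight

Answer: 3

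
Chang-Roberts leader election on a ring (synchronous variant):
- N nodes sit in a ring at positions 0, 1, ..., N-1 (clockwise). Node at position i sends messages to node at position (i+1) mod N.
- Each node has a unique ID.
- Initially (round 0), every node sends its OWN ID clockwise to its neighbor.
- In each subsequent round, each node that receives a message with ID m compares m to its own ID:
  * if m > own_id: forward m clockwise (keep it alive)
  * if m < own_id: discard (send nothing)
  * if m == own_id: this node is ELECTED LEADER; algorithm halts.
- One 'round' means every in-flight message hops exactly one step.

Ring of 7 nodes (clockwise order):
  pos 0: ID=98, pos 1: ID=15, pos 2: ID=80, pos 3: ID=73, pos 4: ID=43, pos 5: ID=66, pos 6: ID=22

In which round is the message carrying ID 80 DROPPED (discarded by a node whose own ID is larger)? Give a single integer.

Round 1: pos1(id15) recv 98: fwd; pos2(id80) recv 15: drop; pos3(id73) recv 80: fwd; pos4(id43) recv 73: fwd; pos5(id66) recv 43: drop; pos6(id22) recv 66: fwd; pos0(id98) recv 22: drop
Round 2: pos2(id80) recv 98: fwd; pos4(id43) recv 80: fwd; pos5(id66) recv 73: fwd; pos0(id98) recv 66: drop
Round 3: pos3(id73) recv 98: fwd; pos5(id66) recv 80: fwd; pos6(id22) recv 73: fwd
Round 4: pos4(id43) recv 98: fwd; pos6(id22) recv 80: fwd; pos0(id98) recv 73: drop
Round 5: pos5(id66) recv 98: fwd; pos0(id98) recv 80: drop
Round 6: pos6(id22) recv 98: fwd
Round 7: pos0(id98) recv 98: ELECTED
Message ID 80 originates at pos 2; dropped at pos 0 in round 5

Answer: 5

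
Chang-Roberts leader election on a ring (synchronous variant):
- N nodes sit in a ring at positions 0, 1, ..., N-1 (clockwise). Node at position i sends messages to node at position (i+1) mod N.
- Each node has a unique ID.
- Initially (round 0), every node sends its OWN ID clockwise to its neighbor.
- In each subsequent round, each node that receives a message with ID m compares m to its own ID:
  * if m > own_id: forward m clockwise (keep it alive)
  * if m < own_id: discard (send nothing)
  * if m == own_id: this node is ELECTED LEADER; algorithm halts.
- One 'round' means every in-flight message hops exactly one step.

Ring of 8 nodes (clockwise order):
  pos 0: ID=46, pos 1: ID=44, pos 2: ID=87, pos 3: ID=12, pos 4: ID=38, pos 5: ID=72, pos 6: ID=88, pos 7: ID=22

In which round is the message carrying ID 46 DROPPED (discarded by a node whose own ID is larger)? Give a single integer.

Answer: 2

Derivation:
Round 1: pos1(id44) recv 46: fwd; pos2(id87) recv 44: drop; pos3(id12) recv 87: fwd; pos4(id38) recv 12: drop; pos5(id72) recv 38: drop; pos6(id88) recv 72: drop; pos7(id22) recv 88: fwd; pos0(id46) recv 22: drop
Round 2: pos2(id87) recv 46: drop; pos4(id38) recv 87: fwd; pos0(id46) recv 88: fwd
Round 3: pos5(id72) recv 87: fwd; pos1(id44) recv 88: fwd
Round 4: pos6(id88) recv 87: drop; pos2(id87) recv 88: fwd
Round 5: pos3(id12) recv 88: fwd
Round 6: pos4(id38) recv 88: fwd
Round 7: pos5(id72) recv 88: fwd
Round 8: pos6(id88) recv 88: ELECTED
Message ID 46 originates at pos 0; dropped at pos 2 in round 2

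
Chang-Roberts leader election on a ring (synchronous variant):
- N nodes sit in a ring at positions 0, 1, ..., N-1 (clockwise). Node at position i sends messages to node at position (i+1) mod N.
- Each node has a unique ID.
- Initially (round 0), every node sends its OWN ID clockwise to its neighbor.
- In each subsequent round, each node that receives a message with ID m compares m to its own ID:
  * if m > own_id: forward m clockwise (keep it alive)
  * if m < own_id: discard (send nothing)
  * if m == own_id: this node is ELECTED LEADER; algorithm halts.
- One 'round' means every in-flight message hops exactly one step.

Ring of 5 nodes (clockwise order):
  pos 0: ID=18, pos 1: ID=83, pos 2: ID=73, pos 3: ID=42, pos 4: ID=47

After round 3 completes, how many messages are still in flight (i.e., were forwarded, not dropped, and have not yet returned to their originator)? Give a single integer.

Round 1: pos1(id83) recv 18: drop; pos2(id73) recv 83: fwd; pos3(id42) recv 73: fwd; pos4(id47) recv 42: drop; pos0(id18) recv 47: fwd
Round 2: pos3(id42) recv 83: fwd; pos4(id47) recv 73: fwd; pos1(id83) recv 47: drop
Round 3: pos4(id47) recv 83: fwd; pos0(id18) recv 73: fwd
After round 3: 2 messages still in flight

Answer: 2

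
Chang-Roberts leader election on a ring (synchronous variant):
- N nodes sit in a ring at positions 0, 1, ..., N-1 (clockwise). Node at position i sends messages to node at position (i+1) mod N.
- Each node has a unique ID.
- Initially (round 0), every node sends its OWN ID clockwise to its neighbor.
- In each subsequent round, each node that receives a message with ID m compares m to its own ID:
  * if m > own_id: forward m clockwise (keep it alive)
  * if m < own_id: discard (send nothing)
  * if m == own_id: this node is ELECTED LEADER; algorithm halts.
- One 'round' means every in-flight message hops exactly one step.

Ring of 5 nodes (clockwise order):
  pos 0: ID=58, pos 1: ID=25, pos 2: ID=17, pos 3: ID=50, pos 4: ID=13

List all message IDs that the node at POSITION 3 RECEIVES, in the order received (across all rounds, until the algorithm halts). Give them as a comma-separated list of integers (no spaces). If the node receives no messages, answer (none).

Answer: 17,25,58

Derivation:
Round 1: pos1(id25) recv 58: fwd; pos2(id17) recv 25: fwd; pos3(id50) recv 17: drop; pos4(id13) recv 50: fwd; pos0(id58) recv 13: drop
Round 2: pos2(id17) recv 58: fwd; pos3(id50) recv 25: drop; pos0(id58) recv 50: drop
Round 3: pos3(id50) recv 58: fwd
Round 4: pos4(id13) recv 58: fwd
Round 5: pos0(id58) recv 58: ELECTED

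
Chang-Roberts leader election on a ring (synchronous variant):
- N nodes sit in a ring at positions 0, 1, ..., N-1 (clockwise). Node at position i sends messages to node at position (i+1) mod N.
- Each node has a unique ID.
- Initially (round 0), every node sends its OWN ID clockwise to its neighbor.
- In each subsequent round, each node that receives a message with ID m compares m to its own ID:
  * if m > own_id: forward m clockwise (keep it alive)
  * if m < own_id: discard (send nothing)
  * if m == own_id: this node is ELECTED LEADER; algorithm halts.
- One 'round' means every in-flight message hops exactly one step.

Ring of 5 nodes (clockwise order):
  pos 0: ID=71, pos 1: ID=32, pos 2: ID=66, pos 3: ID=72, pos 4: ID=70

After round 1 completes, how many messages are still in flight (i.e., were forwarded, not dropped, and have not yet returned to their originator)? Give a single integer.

Answer: 2

Derivation:
Round 1: pos1(id32) recv 71: fwd; pos2(id66) recv 32: drop; pos3(id72) recv 66: drop; pos4(id70) recv 72: fwd; pos0(id71) recv 70: drop
After round 1: 2 messages still in flight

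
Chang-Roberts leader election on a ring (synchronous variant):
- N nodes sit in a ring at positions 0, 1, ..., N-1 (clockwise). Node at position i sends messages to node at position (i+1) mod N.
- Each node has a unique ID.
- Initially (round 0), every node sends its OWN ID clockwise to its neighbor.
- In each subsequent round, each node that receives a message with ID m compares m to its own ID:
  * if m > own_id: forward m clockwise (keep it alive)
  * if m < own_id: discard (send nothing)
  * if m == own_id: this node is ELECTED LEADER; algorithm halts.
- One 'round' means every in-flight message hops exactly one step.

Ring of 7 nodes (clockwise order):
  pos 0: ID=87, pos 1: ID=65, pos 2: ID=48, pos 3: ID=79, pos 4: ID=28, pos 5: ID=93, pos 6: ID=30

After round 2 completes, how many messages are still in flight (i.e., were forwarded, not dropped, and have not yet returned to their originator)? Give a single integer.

Answer: 2

Derivation:
Round 1: pos1(id65) recv 87: fwd; pos2(id48) recv 65: fwd; pos3(id79) recv 48: drop; pos4(id28) recv 79: fwd; pos5(id93) recv 28: drop; pos6(id30) recv 93: fwd; pos0(id87) recv 30: drop
Round 2: pos2(id48) recv 87: fwd; pos3(id79) recv 65: drop; pos5(id93) recv 79: drop; pos0(id87) recv 93: fwd
After round 2: 2 messages still in flight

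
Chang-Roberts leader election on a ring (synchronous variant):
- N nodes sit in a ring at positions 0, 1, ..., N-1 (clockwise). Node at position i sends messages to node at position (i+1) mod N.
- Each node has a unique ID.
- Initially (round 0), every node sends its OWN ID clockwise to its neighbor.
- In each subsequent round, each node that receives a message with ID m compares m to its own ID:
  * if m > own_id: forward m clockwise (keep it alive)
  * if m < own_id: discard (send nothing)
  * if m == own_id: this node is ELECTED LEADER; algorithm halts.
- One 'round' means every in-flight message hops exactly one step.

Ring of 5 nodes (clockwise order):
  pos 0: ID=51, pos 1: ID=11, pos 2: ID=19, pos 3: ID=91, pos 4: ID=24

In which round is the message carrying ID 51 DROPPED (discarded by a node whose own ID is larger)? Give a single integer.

Answer: 3

Derivation:
Round 1: pos1(id11) recv 51: fwd; pos2(id19) recv 11: drop; pos3(id91) recv 19: drop; pos4(id24) recv 91: fwd; pos0(id51) recv 24: drop
Round 2: pos2(id19) recv 51: fwd; pos0(id51) recv 91: fwd
Round 3: pos3(id91) recv 51: drop; pos1(id11) recv 91: fwd
Round 4: pos2(id19) recv 91: fwd
Round 5: pos3(id91) recv 91: ELECTED
Message ID 51 originates at pos 0; dropped at pos 3 in round 3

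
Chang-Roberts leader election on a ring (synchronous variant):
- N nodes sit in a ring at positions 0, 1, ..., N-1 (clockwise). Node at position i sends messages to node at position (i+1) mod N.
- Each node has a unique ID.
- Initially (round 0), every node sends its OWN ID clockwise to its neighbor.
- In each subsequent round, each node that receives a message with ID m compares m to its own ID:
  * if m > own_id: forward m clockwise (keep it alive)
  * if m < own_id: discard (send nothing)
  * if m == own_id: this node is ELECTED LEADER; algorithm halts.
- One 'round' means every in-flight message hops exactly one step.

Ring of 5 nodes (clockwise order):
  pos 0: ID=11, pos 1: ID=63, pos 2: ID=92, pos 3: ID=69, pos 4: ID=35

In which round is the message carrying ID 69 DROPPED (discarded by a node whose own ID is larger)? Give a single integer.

Answer: 4

Derivation:
Round 1: pos1(id63) recv 11: drop; pos2(id92) recv 63: drop; pos3(id69) recv 92: fwd; pos4(id35) recv 69: fwd; pos0(id11) recv 35: fwd
Round 2: pos4(id35) recv 92: fwd; pos0(id11) recv 69: fwd; pos1(id63) recv 35: drop
Round 3: pos0(id11) recv 92: fwd; pos1(id63) recv 69: fwd
Round 4: pos1(id63) recv 92: fwd; pos2(id92) recv 69: drop
Round 5: pos2(id92) recv 92: ELECTED
Message ID 69 originates at pos 3; dropped at pos 2 in round 4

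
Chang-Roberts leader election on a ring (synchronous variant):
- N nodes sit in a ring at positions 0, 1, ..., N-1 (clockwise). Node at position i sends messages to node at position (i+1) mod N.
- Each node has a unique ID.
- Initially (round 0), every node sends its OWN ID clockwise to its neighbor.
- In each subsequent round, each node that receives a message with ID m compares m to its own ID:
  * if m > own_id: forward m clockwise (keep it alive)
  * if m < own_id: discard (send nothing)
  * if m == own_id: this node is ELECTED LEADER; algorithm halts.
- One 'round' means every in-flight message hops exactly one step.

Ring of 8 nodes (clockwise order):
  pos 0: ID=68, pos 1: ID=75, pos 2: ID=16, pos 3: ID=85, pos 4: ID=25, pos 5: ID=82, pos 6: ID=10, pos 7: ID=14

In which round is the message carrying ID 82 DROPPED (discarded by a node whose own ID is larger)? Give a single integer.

Round 1: pos1(id75) recv 68: drop; pos2(id16) recv 75: fwd; pos3(id85) recv 16: drop; pos4(id25) recv 85: fwd; pos5(id82) recv 25: drop; pos6(id10) recv 82: fwd; pos7(id14) recv 10: drop; pos0(id68) recv 14: drop
Round 2: pos3(id85) recv 75: drop; pos5(id82) recv 85: fwd; pos7(id14) recv 82: fwd
Round 3: pos6(id10) recv 85: fwd; pos0(id68) recv 82: fwd
Round 4: pos7(id14) recv 85: fwd; pos1(id75) recv 82: fwd
Round 5: pos0(id68) recv 85: fwd; pos2(id16) recv 82: fwd
Round 6: pos1(id75) recv 85: fwd; pos3(id85) recv 82: drop
Round 7: pos2(id16) recv 85: fwd
Round 8: pos3(id85) recv 85: ELECTED
Message ID 82 originates at pos 5; dropped at pos 3 in round 6

Answer: 6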